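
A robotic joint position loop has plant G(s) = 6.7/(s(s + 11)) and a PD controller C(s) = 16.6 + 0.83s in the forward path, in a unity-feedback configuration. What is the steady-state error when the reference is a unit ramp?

0.0989

The loop has one pole at the origin (type 1). Velocity error constant K_v = lim_{s→0} s·C(s)G(s) = 16.6·6.7/11 = 10.11.
Steady-state error to a unit ramp: e_ss = 1/K_v = 0.0989.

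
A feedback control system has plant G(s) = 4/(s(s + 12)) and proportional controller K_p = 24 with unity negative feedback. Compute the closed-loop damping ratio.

ζ = 0.612

With unity feedback the closed-loop characteristic equation is s² + 12s + 24·4 = s² + 12s + 96 = 0.
Matching s² + 2ζω_n s + ω_n²: ω_n = √96 = 9.798 rad/s and 2ζω_n = 12, so ζ = 12/(2·9.798) = 0.612.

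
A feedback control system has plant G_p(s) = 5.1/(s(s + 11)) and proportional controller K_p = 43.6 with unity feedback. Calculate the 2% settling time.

T_s ≈ 0.727 s

Closed-loop characteristic equation: s² + 11s + 222.4 = 0, so ω_n = 14.91 rad/s and ζ = 11/(2·14.91) = 0.3688.
2% settling time T_s ≈ 4/(ζω_n) = 4/5.5 = 0.727 s.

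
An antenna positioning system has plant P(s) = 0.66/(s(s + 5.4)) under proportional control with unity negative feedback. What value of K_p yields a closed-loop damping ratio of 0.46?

K_p = 52.2

Closed-loop characteristic equation: s² + 5.4s + K_p·0.66 = 0.
So ω_n = √(0.66K_p) and 2ζω_n = 5.4, giving ζ = 5.4/(2√(0.66K_p)).
Setting ζ = 0.46: √(0.66K_p) = 5.4/(2·0.46) = 5.87, so K_p = 34.45/0.66 = 52.2.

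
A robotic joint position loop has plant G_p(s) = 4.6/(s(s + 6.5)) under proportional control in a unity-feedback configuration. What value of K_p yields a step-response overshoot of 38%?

K_p = 26.5

From %OS = 100·exp(−πζ/√(1−ζ²)) = 38%, ζ = −ln(0.38)/√(π²+ln²(0.38)) = 0.2943.
Characteristic equation s² + 6.5s + 4.6K_p = 0 gives ζ = 6.5/(2√(4.6K_p)).
Setting ζ = 0.2943: √(4.6K_p) = 6.5/(2·0.2943) = 11.04, so K_p = 121.9/4.6 = 26.5.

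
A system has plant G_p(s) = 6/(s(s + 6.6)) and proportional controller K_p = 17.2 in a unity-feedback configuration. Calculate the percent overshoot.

34%

Closed-loop characteristic equation: s² + 6.6s + 103.2 = 0, so ω_n = 10.16 rad/s and ζ = 6.6/(2·10.16) = 0.3248.
%OS = 100·exp(−πζ/√(1−ζ²)) = 100·exp(−π·0.3248/√0.8945) = 34%.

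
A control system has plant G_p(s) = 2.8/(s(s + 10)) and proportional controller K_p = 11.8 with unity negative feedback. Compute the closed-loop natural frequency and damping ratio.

ω_n = 5.75 rad/s, ζ = 0.87

With unity feedback the closed-loop characteristic equation is s² + 10s + 11.8·2.8 = s² + 10s + 33.04 = 0.
Matching s² + 2ζω_n s + ω_n²: ω_n = √33.04 = 5.748 rad/s and 2ζω_n = 10, so ζ = 10/(2·5.748) = 0.87.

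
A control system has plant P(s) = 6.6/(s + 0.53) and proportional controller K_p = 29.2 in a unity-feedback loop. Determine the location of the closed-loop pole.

Closed-loop transfer function: T(s) = K_p·P(s)/(1 + K_p·P(s)) = 192.7/(s + 0.53 + 192.7) = 192.7/(s + 193.2).
The closed-loop pole is at s = −193.2.

s = -193.2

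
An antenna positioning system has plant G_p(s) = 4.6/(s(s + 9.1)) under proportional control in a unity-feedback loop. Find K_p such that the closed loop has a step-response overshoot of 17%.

K_p = 18.6

From %OS = 100·exp(−πζ/√(1−ζ²)) = 17%, ζ = −ln(0.17)/√(π²+ln²(0.17)) = 0.4913.
Characteristic equation s² + 9.1s + 4.6K_p = 0 gives ζ = 9.1/(2√(4.6K_p)).
Setting ζ = 0.4913: √(4.6K_p) = 9.1/(2·0.4913) = 9.262, so K_p = 85.78/4.6 = 18.6.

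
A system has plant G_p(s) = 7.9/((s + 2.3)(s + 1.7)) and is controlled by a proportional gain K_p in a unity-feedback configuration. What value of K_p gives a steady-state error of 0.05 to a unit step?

K_p = 9.4

Steady-state error for a unit step on this type-0 loop is 1/(1 + K_p·G_p(0)).
G_p(0) = 2.02. Require 1/(1 + K_p·2.02) = 0.05, so 1 + 2.02·K_p = 20.
K_p = (20 − 1)/2.02 = 9.4.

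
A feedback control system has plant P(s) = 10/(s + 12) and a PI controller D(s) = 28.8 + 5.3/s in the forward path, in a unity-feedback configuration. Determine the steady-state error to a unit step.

The open loop D(s)P(s) has a pole at the origin (type 1), so the static position error constant is infinite and e_ss = 1/(1+∞) = 0.

0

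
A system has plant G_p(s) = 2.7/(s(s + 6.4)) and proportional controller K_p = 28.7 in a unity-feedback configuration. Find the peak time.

The closed-loop denominator s² + 6.4s + 77.49 gives ω_n = √77.49 = 8.803 and ζ = 6.4/(2ω_n) = 0.3635.
Damped frequency ω_d = ω_n√(1−ζ²) = 8.201 rad/s, so peak time T_p = π/ω_d = 0.383 s.

T_p = 0.383 s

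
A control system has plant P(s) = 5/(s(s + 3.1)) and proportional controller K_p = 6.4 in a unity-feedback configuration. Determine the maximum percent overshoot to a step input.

Closed-loop characteristic equation: s² + 3.1s + 32 = 0, so ω_n = 5.657 rad/s and ζ = 3.1/(2·5.657) = 0.274.
%OS = 100·exp(−πζ/√(1−ζ²)) = 100·exp(−π·0.274/√0.9249) = 40.9%.

40.9%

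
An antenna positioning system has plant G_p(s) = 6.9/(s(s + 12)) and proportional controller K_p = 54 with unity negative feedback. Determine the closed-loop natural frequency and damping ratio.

With unity feedback the closed-loop characteristic equation is s² + 12s + 54·6.9 = s² + 12s + 372.6 = 0.
So ω_n² = 372.6 ⇒ ω_n = 19.3 rad/s, and ζ = 12/(2ω_n) = 0.311.

ω_n = 19.3 rad/s, ζ = 0.311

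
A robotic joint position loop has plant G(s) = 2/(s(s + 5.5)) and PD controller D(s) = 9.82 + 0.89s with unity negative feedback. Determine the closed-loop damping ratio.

ζ = 0.821

Forward path: (9.82 + 0.89s)·2/(s(s+5.5)). The closed-loop characteristic equation is s² + (5.5 + 2·0.89)s + 2·9.82 = 0.
That is s² + 7.28s + 19.64 = 0, so ω_n = 4.432 rad/s and ζ = 7.28/(2·4.432) = 0.8214.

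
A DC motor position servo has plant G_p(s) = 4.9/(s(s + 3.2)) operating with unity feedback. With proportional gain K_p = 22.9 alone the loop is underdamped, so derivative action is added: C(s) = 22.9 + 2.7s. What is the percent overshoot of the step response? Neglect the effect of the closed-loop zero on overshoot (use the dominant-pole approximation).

Forward path: (22.9 + 2.7s)·4.9/(s(s+3.2)). The closed-loop characteristic equation is s² + (3.2 + 4.9·2.7)s + 4.9·22.9 = 0.
That is s² + 16.43s + 112.2 = 0, so ω_n = 10.59 rad/s and ζ = 16.43/(2·10.59) = 0.7755.
%OS = 100·exp(−πζ/√(1−ζ²)) = 2.11%.

2.11%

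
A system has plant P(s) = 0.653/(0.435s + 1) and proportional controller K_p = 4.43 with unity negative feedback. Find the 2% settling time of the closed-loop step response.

T_s ≈ 0.447 s

Closed loop: T(s) = K_p·P/(1+K_p·P) = 2.893/(0.435s + 1 + 2.893), with pole at s = −(1 + 2.893)/0.435 = −8.949.
τ = 1/8.949 = 0.1117 s, so 2% settling time ≈ 4τ = 0.447 s.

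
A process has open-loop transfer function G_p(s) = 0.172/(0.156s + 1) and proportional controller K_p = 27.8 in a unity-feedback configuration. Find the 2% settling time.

T_s ≈ 0.108 s

Closed loop: T(s) = K_p·G_p/(1+K_p·G_p) = 4.782/(0.156s + 1 + 4.782), with pole at s = −(1 + 4.782)/0.156 = −37.06.
τ = 1/37.06 = 0.02698 s, so 2% settling time ≈ 4τ = 0.108 s.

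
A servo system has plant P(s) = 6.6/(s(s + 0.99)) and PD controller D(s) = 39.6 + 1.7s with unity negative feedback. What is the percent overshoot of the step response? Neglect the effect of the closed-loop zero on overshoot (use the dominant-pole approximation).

Forward path: (39.6 + 1.7s)·6.6/(s(s+0.99)). The closed-loop characteristic equation is s² + (0.99 + 6.6·1.7)s + 6.6·39.6 = 0.
That is s² + 12.21s + 261.4 = 0, so ω_n = 16.17 rad/s and ζ = 12.21/(2·16.17) = 0.3776.
%OS = 100·exp(−πζ/√(1−ζ²)) = 27.8%.

27.8%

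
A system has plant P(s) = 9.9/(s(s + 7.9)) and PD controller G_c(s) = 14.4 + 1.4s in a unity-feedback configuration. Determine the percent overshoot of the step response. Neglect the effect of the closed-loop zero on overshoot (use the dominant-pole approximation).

Forward path: (14.4 + 1.4s)·9.9/(s(s+7.9)). The closed-loop characteristic equation is s² + (7.9 + 9.9·1.4)s + 9.9·14.4 = 0.
That is s² + 21.76s + 142.6 = 0, so ω_n = 11.94 rad/s and ζ = 21.76/(2·11.94) = 0.9112.
%OS = 100·exp(−πζ/√(1−ζ²)) = 0.0958%.

0.0958%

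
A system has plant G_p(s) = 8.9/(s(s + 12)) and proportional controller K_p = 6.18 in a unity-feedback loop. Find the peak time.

T_p = 0.721 s

From 1 + K_pG_p(s) = 0: s² + 12s + 55 = 0 ⇒ ω_n = 7.416, ζ = 0.809.
Damped frequency ω_d = ω_n√(1−ζ²) = 4.359 rad/s, so peak time T_p = π/ω_d = 0.721 s.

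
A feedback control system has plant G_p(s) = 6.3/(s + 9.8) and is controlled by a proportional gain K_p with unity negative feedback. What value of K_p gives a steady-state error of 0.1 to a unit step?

K_p = 14

Steady-state error for a unit step on this type-0 loop is 1/(1 + K_p·G_p(0)).
G_p(0) = 0.6429. Require 1/(1 + K_p·0.6429) = 0.1, so 1 + 0.6429·K_p = 10.
K_p = (10 − 1)/0.6429 = 14.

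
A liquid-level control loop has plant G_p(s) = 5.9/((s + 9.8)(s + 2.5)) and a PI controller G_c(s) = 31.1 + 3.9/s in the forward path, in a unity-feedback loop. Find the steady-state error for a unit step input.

0

The open loop G_c(s)G_p(s) has a pole at the origin (type 1), so the static position error constant is infinite and e_ss = 1/(1+∞) = 0.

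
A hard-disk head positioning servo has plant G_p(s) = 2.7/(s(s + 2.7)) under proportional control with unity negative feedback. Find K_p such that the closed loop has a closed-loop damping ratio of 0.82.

Closed-loop characteristic equation: s² + 2.7s + K_p·2.7 = 0.
So ω_n = √(2.7K_p) and 2ζω_n = 2.7, giving ζ = 2.7/(2√(2.7K_p)).
Setting ζ = 0.82: √(2.7K_p) = 2.7/(2·0.82) = 1.646, so K_p = 2.71/2.7 = 1.

K_p = 1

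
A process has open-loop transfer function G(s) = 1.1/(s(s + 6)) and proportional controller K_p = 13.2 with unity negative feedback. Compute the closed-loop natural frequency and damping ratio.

1 + K_p·G(s) = 0 gives s² + 6s + 14.52 = 0.
Matching s² + 2ζω_n s + ω_n²: ω_n = √14.52 = 3.811 rad/s and 2ζω_n = 6, so ζ = 6/(2·3.811) = 0.787.

ω_n = 3.81 rad/s, ζ = 0.787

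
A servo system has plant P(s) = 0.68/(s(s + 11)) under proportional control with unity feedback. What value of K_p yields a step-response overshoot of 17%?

K_p = 184

From %OS = 100·exp(−πζ/√(1−ζ²)) = 17%, ζ = −ln(0.17)/√(π²+ln²(0.17)) = 0.4913.
Characteristic equation s² + 11s + 0.68K_p = 0 gives ζ = 11/(2√(0.68K_p)).
Setting ζ = 0.4913: √(0.68K_p) = 11/(2·0.4913) = 11.2, so K_p = 125.3/0.68 = 184.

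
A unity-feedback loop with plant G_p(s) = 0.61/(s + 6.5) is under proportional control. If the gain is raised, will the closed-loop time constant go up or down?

Closed-loop pole is at s = −(6.5+K_p·0.61); larger K_p moves it further left, so τ = 1/(6.5+K_p·0.61) decreases.

decrease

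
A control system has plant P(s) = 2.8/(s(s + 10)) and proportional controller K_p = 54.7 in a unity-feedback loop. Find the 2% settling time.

Closed-loop characteristic equation: s² + 10s + 153.2 = 0, so ω_n = 12.38 rad/s and ζ = 10/(2·12.38) = 0.404.
2% settling time T_s ≈ 4/(ζω_n) = 4/5 = 0.8 s.

T_s ≈ 0.8 s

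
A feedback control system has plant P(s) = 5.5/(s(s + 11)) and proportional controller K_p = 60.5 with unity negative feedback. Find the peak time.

T_p = 0.181 s

From 1 + K_pP(s) = 0: s² + 11s + 332.8 = 0 ⇒ ω_n = 18.24, ζ = 0.3015.
Damped frequency ω_d = ω_n√(1−ζ²) = 17.39 rad/s, so peak time T_p = π/ω_d = 0.181 s.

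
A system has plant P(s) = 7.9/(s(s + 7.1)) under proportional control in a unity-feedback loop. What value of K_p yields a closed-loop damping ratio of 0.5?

K_p = 6.38

Closed-loop characteristic equation: s² + 7.1s + K_p·7.9 = 0.
So ω_n = √(7.9K_p) and 2ζω_n = 7.1, giving ζ = 7.1/(2√(7.9K_p)).
Setting ζ = 0.5: √(7.9K_p) = 7.1/(2·0.5) = 7.1, so K_p = 50.41/7.9 = 6.38.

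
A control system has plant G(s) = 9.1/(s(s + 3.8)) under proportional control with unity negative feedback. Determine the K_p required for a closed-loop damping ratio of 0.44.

Closed-loop characteristic equation: s² + 3.8s + K_p·9.1 = 0.
So ω_n = √(9.1K_p) and 2ζω_n = 3.8, giving ζ = 3.8/(2√(9.1K_p)).
Setting ζ = 0.44: √(9.1K_p) = 3.8/(2·0.44) = 4.318, so K_p = 18.65/9.1 = 2.05.

K_p = 2.05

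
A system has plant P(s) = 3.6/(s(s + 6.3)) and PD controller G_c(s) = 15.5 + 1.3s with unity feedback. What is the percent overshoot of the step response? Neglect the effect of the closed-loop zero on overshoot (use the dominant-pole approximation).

Forward path: (15.5 + 1.3s)·3.6/(s(s+6.3)). The closed-loop characteristic equation is s² + (6.3 + 3.6·1.3)s + 3.6·15.5 = 0.
That is s² + 10.98s + 55.8 = 0, so ω_n = 7.47 rad/s and ζ = 10.98/(2·7.47) = 0.7349.
%OS = 100·exp(−πζ/√(1−ζ²)) = 3.32%.

3.32%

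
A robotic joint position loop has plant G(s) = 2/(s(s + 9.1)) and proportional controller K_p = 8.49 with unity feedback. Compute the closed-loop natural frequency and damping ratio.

1 + K_p·G(s) = 0 gives s² + 9.1s + 16.98 = 0.
So ω_n² = 16.98 ⇒ ω_n = 4.121 rad/s, and ζ = 9.1/(2ω_n) = 1.1.

ω_n = 4.12 rad/s, ζ = 1.1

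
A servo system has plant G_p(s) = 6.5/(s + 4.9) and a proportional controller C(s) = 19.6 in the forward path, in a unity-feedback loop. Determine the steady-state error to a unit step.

0.037

The loop is type 0. Static position error constant K_pos = C(0)·G_p(0) = 19.6·1.327 = 26.
Steady-state error to a unit step: e_ss = 1/(1+K_pos) = 1/27 = 0.037.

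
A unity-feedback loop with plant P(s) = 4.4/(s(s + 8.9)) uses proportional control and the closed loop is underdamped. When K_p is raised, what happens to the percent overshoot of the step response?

ζ = 8.9/(2√(4.4K_p)) decreases as K_p grows; lower damping means more overshoot.

increase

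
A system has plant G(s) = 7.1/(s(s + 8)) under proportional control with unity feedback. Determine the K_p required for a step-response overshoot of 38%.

K_p = 26

From %OS = 100·exp(−πζ/√(1−ζ²)) = 38%, ζ = −ln(0.38)/√(π²+ln²(0.38)) = 0.2943.
Characteristic equation s² + 8s + 7.1K_p = 0 gives ζ = 8/(2√(7.1K_p)).
Setting ζ = 0.2943: √(7.1K_p) = 8/(2·0.2943) = 13.59, so K_p = 184.7/7.1 = 26.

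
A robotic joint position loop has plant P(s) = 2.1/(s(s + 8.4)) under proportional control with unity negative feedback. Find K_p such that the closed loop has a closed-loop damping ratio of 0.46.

Closed-loop characteristic equation: s² + 8.4s + K_p·2.1 = 0.
So ω_n = √(2.1K_p) and 2ζω_n = 8.4, giving ζ = 8.4/(2√(2.1K_p)).
Setting ζ = 0.46: √(2.1K_p) = 8.4/(2·0.46) = 9.13, so K_p = 83.36/2.1 = 39.7.

K_p = 39.7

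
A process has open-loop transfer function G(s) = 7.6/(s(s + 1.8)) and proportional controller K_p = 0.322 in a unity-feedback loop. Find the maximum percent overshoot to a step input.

The closed-loop denominator s² + 1.8s + 2.447 gives ω_n = √2.447 = 1.564 and ζ = 1.8/(2ω_n) = 0.5753.
%OS = 100·exp(−πζ/√(1−ζ²)) = 100·exp(−π·0.5753/√0.669) = 11%.

11%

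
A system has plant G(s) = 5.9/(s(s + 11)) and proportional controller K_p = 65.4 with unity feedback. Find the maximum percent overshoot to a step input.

Closed-loop characteristic equation: s² + 11s + 385.9 = 0, so ω_n = 19.64 rad/s and ζ = 11/(2·19.64) = 0.28.
%OS = 100·exp(−πζ/√(1−ζ²)) = 100·exp(−π·0.28/√0.9216) = 40%.

40%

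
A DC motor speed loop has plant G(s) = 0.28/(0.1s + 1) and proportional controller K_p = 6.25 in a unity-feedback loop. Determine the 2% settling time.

T_s ≈ 0.145 s

Closed loop: T(s) = K_p·G/(1+K_p·G) = 1.75/(0.1s + 1 + 1.75), with pole at s = −(1 + 1.75)/0.1 = −27.5.
τ = 1/27.5 = 0.03636 s, so 2% settling time ≈ 4τ = 0.145 s.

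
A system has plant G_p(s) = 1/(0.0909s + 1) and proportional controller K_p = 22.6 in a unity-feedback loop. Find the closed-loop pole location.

Closed loop: T(s) = K_p·G_p/(1+K_p·G_p) = 22.6/(0.0909s + 1 + 22.6), with pole at s = −(1 + 22.6)/0.0909 = −259.6.

s = -259.6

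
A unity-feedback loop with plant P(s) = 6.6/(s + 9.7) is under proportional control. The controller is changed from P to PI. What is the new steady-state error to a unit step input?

0

Adding integral action puts a pole at s = 0 in the forward path, raising the system type to 1; a type-1 loop has zero steady-state error to a step.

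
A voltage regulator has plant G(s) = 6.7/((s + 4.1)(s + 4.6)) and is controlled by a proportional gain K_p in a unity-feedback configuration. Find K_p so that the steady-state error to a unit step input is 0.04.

K_p = 67.6

For a type-0 loop with proportional control, e_ss = 1/(1 + K_p·G(0)).
G(0) = 0.3552. Require 1/(1 + K_p·0.3552) = 0.04, so 1 + 0.3552·K_p = 25.
K_p = (25 − 1)/0.3552 = 67.6.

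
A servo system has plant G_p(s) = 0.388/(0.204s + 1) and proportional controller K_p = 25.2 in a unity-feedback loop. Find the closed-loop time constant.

τ = 0.0189 s

Closed loop: T(s) = K_p·G_p/(1+K_p·G_p) = 9.778/(0.204s + 1 + 9.778), with pole at s = −(1 + 9.778)/0.204 = −52.83.
Closed-loop time constant τ = 1/52.83 = 0.0189 s.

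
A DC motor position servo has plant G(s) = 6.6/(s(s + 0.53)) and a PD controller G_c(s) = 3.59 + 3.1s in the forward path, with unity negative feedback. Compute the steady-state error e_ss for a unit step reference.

0

The open loop G_c(s)G(s) has a pole at the origin (type 1), so the static position error constant is infinite and e_ss = 1/(1+∞) = 0.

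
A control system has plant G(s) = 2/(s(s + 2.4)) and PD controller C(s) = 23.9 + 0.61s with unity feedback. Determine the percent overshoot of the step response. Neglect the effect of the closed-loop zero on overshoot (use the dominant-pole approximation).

42.6%

Forward path: (23.9 + 0.61s)·2/(s(s+2.4)). The closed-loop characteristic equation is s² + (2.4 + 2·0.61)s + 2·23.9 = 0.
That is s² + 3.62s + 47.8 = 0, so ω_n = 6.914 rad/s and ζ = 3.62/(2·6.914) = 0.2618.
%OS = 100·exp(−πζ/√(1−ζ²)) = 42.6%.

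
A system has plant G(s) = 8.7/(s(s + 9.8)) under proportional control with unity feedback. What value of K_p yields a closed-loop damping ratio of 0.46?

K_p = 13

Closed-loop characteristic equation: s² + 9.8s + K_p·8.7 = 0.
So ω_n = √(8.7K_p) and 2ζω_n = 9.8, giving ζ = 9.8/(2√(8.7K_p)).
Setting ζ = 0.46: √(8.7K_p) = 9.8/(2·0.46) = 10.65, so K_p = 113.5/8.7 = 13.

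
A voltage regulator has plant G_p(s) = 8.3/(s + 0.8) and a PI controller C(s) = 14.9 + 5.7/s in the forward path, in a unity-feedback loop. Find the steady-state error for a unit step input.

The open loop C(s)G_p(s) has a pole at the origin (type 1), so the static position error constant is infinite and e_ss = 1/(1+∞) = 0.

0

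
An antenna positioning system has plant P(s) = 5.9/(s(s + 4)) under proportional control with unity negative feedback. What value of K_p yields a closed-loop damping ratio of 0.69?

K_p = 1.42

Closed-loop characteristic equation: s² + 4s + K_p·5.9 = 0.
So ω_n = √(5.9K_p) and 2ζω_n = 4, giving ζ = 4/(2√(5.9K_p)).
Setting ζ = 0.69: √(5.9K_p) = 4/(2·0.69) = 2.899, so K_p = 8.402/5.9 = 1.42.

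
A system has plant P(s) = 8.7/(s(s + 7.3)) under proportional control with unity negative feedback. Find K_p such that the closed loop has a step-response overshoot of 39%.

From %OS = 100·exp(−πζ/√(1−ζ²)) = 39%, ζ = −ln(0.39)/√(π²+ln²(0.39)) = 0.2871.
Characteristic equation s² + 7.3s + 8.7K_p = 0 gives ζ = 7.3/(2√(8.7K_p)).
Setting ζ = 0.2871: √(8.7K_p) = 7.3/(2·0.2871) = 12.71, so K_p = 161.6/8.7 = 18.6.

K_p = 18.6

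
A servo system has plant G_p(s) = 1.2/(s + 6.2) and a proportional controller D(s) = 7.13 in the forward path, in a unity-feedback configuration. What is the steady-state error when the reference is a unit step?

The loop is type 0. Static position error constant K_pos = D(0)·G_p(0) = 7.13·0.1935 = 1.38.
Steady-state error to a unit step: e_ss = 1/(1+K_pos) = 1/2.38 = 0.42.

0.42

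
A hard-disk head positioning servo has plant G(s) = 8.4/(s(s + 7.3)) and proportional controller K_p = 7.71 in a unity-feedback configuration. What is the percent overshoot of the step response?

From 1 + K_pG(s) = 0: s² + 7.3s + 64.76 = 0 ⇒ ω_n = 8.048, ζ = 0.4536.
%OS = 100·exp(−πζ/√(1−ζ²)) = 100·exp(−π·0.4536/√0.7943) = 20.2%.

20.2%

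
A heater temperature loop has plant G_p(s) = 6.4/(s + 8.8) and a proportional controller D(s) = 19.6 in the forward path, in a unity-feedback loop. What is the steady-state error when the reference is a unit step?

0.0656

The loop is type 0. Static position error constant K_pos = D(0)·G_p(0) = 19.6·0.7273 = 14.25.
Steady-state error to a unit step: e_ss = 1/(1+K_pos) = 1/15.25 = 0.0656.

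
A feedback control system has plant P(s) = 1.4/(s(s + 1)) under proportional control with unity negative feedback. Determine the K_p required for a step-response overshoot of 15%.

From %OS = 100·exp(−πζ/√(1−ζ²)) = 15%, ζ = −ln(0.15)/√(π²+ln²(0.15)) = 0.5169.
Characteristic equation s² + 1s + 1.4K_p = 0 gives ζ = 1/(2√(1.4K_p)).
Setting ζ = 0.5169: √(1.4K_p) = 1/(2·0.5169) = 0.9672, so K_p = 0.9356/1.4 = 0.668.

K_p = 0.668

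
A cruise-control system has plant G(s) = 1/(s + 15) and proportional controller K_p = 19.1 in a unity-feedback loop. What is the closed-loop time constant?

Closed-loop transfer function: T(s) = K_p·G(s)/(1 + K_p·G(s)) = 19.1/(s + 15 + 19.1) = 19.1/(s + 34.1).
Time constant τ = 1/34.1 = 0.0293 s.

τ = 0.0293 s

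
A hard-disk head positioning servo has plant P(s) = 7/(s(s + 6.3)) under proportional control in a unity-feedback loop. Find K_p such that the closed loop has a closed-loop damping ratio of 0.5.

Closed-loop characteristic equation: s² + 6.3s + K_p·7 = 0.
So ω_n = √(7K_p) and 2ζω_n = 6.3, giving ζ = 6.3/(2√(7K_p)).
Setting ζ = 0.5: √(7K_p) = 6.3/(2·0.5) = 6.3, so K_p = 39.69/7 = 5.67.

K_p = 5.67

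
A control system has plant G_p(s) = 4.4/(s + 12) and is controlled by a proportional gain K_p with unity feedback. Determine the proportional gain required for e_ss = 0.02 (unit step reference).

K_p = 134

The loop is type 0, so e_ss(step) = 1/(1 + K_pos) with K_pos = K_p·G_p(0).
G_p(0) = 0.3667. Require 1/(1 + K_p·0.3667) = 0.02, so 1 + 0.3667·K_p = 50.
K_p = (50 − 1)/0.3667 = 134.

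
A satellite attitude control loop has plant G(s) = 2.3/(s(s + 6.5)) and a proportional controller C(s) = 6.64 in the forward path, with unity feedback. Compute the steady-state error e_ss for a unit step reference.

The open loop C(s)G(s) has a pole at the origin (type 1), so the static position error constant is infinite and e_ss = 1/(1+∞) = 0.

0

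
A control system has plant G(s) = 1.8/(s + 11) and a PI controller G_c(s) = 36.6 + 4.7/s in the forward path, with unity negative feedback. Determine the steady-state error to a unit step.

The open loop G_c(s)G(s) has a pole at the origin (type 1), so the static position error constant is infinite and e_ss = 1/(1+∞) = 0.

0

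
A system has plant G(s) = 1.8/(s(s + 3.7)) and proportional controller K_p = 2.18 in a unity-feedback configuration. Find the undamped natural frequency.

ω_n = 1.98 rad/s

The closed-loop denominator is s(s+3.7) + 2.18·1.8 = s² + 3.7s + 3.924.
So ω_n² = 3.924 ⇒ ω_n = 1.981 rad/s, and ζ = 3.7/(2ω_n) = 0.934.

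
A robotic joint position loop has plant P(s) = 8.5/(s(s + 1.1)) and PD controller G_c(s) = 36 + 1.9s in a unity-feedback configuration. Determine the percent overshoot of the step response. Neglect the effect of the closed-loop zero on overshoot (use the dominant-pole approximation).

Forward path: (36 + 1.9s)·8.5/(s(s+1.1)). The closed-loop characteristic equation is s² + (1.1 + 8.5·1.9)s + 8.5·36 = 0.
That is s² + 17.25s + 306 = 0, so ω_n = 17.49 rad/s and ζ = 17.25/(2·17.49) = 0.4931.
%OS = 100·exp(−πζ/√(1−ζ²)) = 16.9%.

16.9%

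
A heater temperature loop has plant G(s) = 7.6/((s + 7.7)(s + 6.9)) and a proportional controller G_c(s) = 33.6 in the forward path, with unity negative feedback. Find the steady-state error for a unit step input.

0.172

The loop is type 0. Static position error constant K_pos = G_c(0)·G(0) = 33.6·0.143 = 4.806.
Steady-state error to a unit step: e_ss = 1/(1+K_pos) = 1/5.806 = 0.172.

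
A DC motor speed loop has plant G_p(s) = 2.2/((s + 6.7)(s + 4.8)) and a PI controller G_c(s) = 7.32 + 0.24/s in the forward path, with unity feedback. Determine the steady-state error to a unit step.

0

The open loop G_c(s)G_p(s) has a pole at the origin (type 1), so the static position error constant is infinite and e_ss = 1/(1+∞) = 0.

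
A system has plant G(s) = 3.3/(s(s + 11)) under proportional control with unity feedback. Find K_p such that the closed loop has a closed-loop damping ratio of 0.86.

K_p = 12.4

Closed-loop characteristic equation: s² + 11s + K_p·3.3 = 0.
So ω_n = √(3.3K_p) and 2ζω_n = 11, giving ζ = 11/(2√(3.3K_p)).
Setting ζ = 0.86: √(3.3K_p) = 11/(2·0.86) = 6.395, so K_p = 40.9/3.3 = 12.4.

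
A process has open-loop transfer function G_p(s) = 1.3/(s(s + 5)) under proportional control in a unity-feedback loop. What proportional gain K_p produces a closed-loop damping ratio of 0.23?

K_p = 90.9

Closed-loop characteristic equation: s² + 5s + K_p·1.3 = 0.
So ω_n = √(1.3K_p) and 2ζω_n = 5, giving ζ = 5/(2√(1.3K_p)).
Setting ζ = 0.23: √(1.3K_p) = 5/(2·0.23) = 10.87, so K_p = 118.1/1.3 = 90.9.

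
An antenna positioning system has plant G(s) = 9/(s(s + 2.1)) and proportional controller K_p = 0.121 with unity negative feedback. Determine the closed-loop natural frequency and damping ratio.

ω_n = 1.04 rad/s, ζ = 1.01

With unity feedback the closed-loop characteristic equation is s² + 2.1s + 0.121·9 = s² + 2.1s + 1.089 = 0.
Matching s² + 2ζω_n s + ω_n²: ω_n = √1.089 = 1.044 rad/s and 2ζω_n = 2.1, so ζ = 2.1/(2·1.044) = 1.01.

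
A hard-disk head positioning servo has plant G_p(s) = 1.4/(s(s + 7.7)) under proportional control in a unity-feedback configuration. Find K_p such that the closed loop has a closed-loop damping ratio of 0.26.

Closed-loop characteristic equation: s² + 7.7s + K_p·1.4 = 0.
So ω_n = √(1.4K_p) and 2ζω_n = 7.7, giving ζ = 7.7/(2√(1.4K_p)).
Setting ζ = 0.26: √(1.4K_p) = 7.7/(2·0.26) = 14.81, so K_p = 219.3/1.4 = 157.

K_p = 157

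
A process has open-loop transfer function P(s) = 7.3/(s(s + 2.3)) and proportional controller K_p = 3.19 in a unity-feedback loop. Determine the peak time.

Closed-loop characteristic equation: s² + 2.3s + 23.29 = 0, so ω_n = 4.826 rad/s and ζ = 2.3/(2·4.826) = 0.2383.
Damped frequency ω_d = ω_n√(1−ζ²) = 4.687 rad/s, so peak time T_p = π/ω_d = 0.67 s.

T_p = 0.67 s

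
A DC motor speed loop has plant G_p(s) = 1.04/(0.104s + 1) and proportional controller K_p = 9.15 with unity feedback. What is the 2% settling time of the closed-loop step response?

Closed loop: T(s) = K_p·G_p/(1+K_p·G_p) = 9.516/(0.104s + 1 + 9.516), with pole at s = −(1 + 9.516)/0.104 = −101.1.
τ = 1/101.1 = 0.00989 s, so 2% settling time ≈ 4τ = 0.0396 s.

T_s ≈ 0.0396 s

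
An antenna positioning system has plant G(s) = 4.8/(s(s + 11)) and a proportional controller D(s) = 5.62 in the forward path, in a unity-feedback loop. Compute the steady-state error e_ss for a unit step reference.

The open loop D(s)G(s) has a pole at the origin (type 1), so the static position error constant is infinite and e_ss = 1/(1+∞) = 0.

0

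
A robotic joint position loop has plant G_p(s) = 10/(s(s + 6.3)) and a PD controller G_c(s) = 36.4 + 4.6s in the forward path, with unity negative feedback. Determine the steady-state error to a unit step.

The open loop G_c(s)G_p(s) has a pole at the origin (type 1), so the static position error constant is infinite and e_ss = 1/(1+∞) = 0.

0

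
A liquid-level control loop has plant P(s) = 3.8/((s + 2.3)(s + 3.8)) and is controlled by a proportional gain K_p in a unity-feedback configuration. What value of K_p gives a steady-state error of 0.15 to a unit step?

K_p = 13

Steady-state error for a unit step on this type-0 loop is 1/(1 + K_p·P(0)).
P(0) = 0.4348. Require 1/(1 + K_p·0.4348) = 0.15, so 1 + 0.4348·K_p = 6.667.
K_p = (6.667 − 1)/0.4348 = 13.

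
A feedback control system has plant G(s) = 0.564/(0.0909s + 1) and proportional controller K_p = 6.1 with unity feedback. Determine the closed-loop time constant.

Closed loop: T(s) = K_p·G/(1+K_p·G) = 3.44/(0.0909s + 1 + 3.44), with pole at s = −(1 + 3.44)/0.0909 = −48.85.
Closed-loop time constant τ = 1/48.85 = 0.0205 s.

τ = 0.0205 s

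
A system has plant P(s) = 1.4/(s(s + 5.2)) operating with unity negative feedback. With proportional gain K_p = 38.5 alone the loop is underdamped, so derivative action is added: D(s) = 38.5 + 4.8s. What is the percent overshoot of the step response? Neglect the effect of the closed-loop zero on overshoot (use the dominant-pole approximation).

1.27%

Forward path: (38.5 + 4.8s)·1.4/(s(s+5.2)). The closed-loop characteristic equation is s² + (5.2 + 1.4·4.8)s + 1.4·38.5 = 0.
That is s² + 11.92s + 53.9 = 0, so ω_n = 7.342 rad/s and ζ = 11.92/(2·7.342) = 0.8118.
%OS = 100·exp(−πζ/√(1−ζ²)) = 1.27%.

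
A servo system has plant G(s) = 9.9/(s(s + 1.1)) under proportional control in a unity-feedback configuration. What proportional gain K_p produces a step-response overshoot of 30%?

From %OS = 100·exp(−πζ/√(1−ζ²)) = 30%, ζ = −ln(0.3)/√(π²+ln²(0.3)) = 0.3579.
Characteristic equation s² + 1.1s + 9.9K_p = 0 gives ζ = 1.1/(2√(9.9K_p)).
Setting ζ = 0.3579: √(9.9K_p) = 1.1/(2·0.3579) = 1.537, so K_p = 2.362/9.9 = 0.239.

K_p = 0.239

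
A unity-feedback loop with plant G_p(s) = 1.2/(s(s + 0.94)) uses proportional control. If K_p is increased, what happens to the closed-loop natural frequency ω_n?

increase

ω_n = √(1.2·K_p), which grows with K_p.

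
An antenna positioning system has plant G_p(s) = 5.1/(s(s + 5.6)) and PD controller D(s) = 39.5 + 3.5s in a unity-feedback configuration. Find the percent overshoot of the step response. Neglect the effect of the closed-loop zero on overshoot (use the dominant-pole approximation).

1%

Forward path: (39.5 + 3.5s)·5.1/(s(s+5.6)). The closed-loop characteristic equation is s² + (5.6 + 5.1·3.5)s + 5.1·39.5 = 0.
That is s² + 23.45s + 201.4 = 0, so ω_n = 14.19 rad/s and ζ = 23.45/(2·14.19) = 0.8261.
%OS = 100·exp(−πζ/√(1−ζ²)) = 1%.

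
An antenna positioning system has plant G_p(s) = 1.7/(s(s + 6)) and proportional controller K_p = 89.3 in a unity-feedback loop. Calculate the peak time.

T_p = 0.263 s

Closed-loop characteristic equation: s² + 6s + 151.8 = 0, so ω_n = 12.32 rad/s and ζ = 6/(2·12.32) = 0.2435.
Damped frequency ω_d = ω_n√(1−ζ²) = 11.95 rad/s, so peak time T_p = π/ω_d = 0.263 s.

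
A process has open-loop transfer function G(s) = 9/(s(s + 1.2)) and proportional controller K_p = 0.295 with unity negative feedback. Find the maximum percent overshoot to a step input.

28.8%

The closed-loop denominator s² + 1.2s + 2.655 gives ω_n = √2.655 = 1.629 and ζ = 1.2/(2ω_n) = 0.3682.
%OS = 100·exp(−πζ/√(1−ζ²)) = 100·exp(−π·0.3682/√0.8644) = 28.8%.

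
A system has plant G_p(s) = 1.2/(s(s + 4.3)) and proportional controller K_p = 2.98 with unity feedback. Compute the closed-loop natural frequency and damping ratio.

ω_n = 1.89 rad/s, ζ = 1.14

With unity feedback the closed-loop characteristic equation is s² + 4.3s + 2.98·1.2 = s² + 4.3s + 3.576 = 0.
So ω_n² = 3.576 ⇒ ω_n = 1.891 rad/s, and ζ = 4.3/(2ω_n) = 1.14.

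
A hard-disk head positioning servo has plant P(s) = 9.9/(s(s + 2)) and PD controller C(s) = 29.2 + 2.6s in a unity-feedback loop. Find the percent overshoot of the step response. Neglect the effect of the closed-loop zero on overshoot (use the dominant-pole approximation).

Forward path: (29.2 + 2.6s)·9.9/(s(s+2)). The closed-loop characteristic equation is s² + (2 + 9.9·2.6)s + 9.9·29.2 = 0.
That is s² + 27.74s + 289.1 = 0, so ω_n = 17 rad/s and ζ = 27.74/(2·17) = 0.8158.
%OS = 100·exp(−πζ/√(1−ζ²)) = 1.19%.

1.19%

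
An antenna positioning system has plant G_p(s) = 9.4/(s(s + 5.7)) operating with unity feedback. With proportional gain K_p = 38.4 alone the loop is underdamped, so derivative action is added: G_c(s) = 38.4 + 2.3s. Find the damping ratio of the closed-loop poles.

Forward path: (38.4 + 2.3s)·9.4/(s(s+5.7)). The closed-loop characteristic equation is s² + (5.7 + 9.4·2.3)s + 9.4·38.4 = 0.
That is s² + 27.32s + 361 = 0, so ω_n = 19 rad/s and ζ = 27.32/(2·19) = 0.719.

ζ = 0.719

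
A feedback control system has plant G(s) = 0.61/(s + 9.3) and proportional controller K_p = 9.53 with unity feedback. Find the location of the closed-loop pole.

Closed-loop transfer function: T(s) = K_p·G(s)/(1 + K_p·G(s)) = 5.813/(s + 9.3 + 5.813) = 5.813/(s + 15.11).
The closed-loop pole is at s = −15.11.

s = -15.11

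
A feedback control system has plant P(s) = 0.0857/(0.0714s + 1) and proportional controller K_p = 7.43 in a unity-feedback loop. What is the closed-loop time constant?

Closed loop: T(s) = K_p·P/(1+K_p·P) = 0.6368/(0.0714s + 1 + 0.6368), with pole at s = −(1 + 0.6368)/0.0714 = −22.92.
Closed-loop time constant τ = 1/22.92 = 0.0436 s.

τ = 0.0436 s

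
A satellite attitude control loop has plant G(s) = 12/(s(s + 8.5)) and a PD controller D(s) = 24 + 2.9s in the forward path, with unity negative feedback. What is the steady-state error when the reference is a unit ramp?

The loop has one pole at the origin (type 1). Velocity error constant K_v = lim_{s→0} s·D(s)G(s) = 24·12/8.5 = 33.88.
Steady-state error to a unit ramp: e_ss = 1/K_v = 0.0295.

0.0295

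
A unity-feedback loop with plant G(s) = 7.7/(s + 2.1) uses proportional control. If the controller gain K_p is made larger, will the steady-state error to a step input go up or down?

decrease

The position error constant K_pos = K_p·G(0) grows with K_p, and e_ss = 1/(1+K_pos) falls.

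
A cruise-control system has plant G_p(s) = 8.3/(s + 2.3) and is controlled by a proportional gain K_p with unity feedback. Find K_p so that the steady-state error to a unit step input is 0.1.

K_p = 2.49

For a type-0 loop with proportional control, e_ss = 1/(1 + K_p·G_p(0)).
G_p(0) = 3.609. Require 1/(1 + K_p·3.609) = 0.1, so 1 + 3.609·K_p = 10.
K_p = (10 − 1)/3.609 = 2.49.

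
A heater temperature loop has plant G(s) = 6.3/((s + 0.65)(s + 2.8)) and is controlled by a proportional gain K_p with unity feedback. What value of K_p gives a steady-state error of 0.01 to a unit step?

K_p = 28.6

Steady-state error for a unit step on this type-0 loop is 1/(1 + K_p·G(0)).
G(0) = 3.462. Require 1/(1 + K_p·3.462) = 0.01, so 1 + 3.462·K_p = 100.
K_p = (100 − 1)/3.462 = 28.6.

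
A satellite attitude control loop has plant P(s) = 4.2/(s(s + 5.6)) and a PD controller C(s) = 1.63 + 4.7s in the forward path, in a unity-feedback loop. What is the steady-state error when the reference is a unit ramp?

The loop has one pole at the origin (type 1). Velocity error constant K_v = lim_{s→0} s·C(s)P(s) = 1.63·4.2/5.6 = 1.223.
Steady-state error to a unit ramp: e_ss = 1/K_v = 0.818.

0.818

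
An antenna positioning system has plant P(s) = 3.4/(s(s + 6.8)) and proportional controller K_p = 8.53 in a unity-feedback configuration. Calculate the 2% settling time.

From 1 + K_pP(s) = 0: s² + 6.8s + 29 = 0 ⇒ ω_n = 5.385, ζ = 0.6313.
2% settling time T_s ≈ 4/(ζω_n) = 4/3.4 = 1.18 s.

T_s ≈ 1.18 s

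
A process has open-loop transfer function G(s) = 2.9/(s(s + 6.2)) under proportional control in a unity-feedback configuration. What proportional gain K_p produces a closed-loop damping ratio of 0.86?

Closed-loop characteristic equation: s² + 6.2s + K_p·2.9 = 0.
So ω_n = √(2.9K_p) and 2ζω_n = 6.2, giving ζ = 6.2/(2√(2.9K_p)).
Setting ζ = 0.86: √(2.9K_p) = 6.2/(2·0.86) = 3.605, so K_p = 12.99/2.9 = 4.48.

K_p = 4.48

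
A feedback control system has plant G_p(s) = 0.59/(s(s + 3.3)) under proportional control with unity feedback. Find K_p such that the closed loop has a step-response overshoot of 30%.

K_p = 36

From %OS = 100·exp(−πζ/√(1−ζ²)) = 30%, ζ = −ln(0.3)/√(π²+ln²(0.3)) = 0.3579.
Characteristic equation s² + 3.3s + 0.59K_p = 0 gives ζ = 3.3/(2√(0.59K_p)).
Setting ζ = 0.3579: √(0.59K_p) = 3.3/(2·0.3579) = 4.611, so K_p = 21.26/0.59 = 36.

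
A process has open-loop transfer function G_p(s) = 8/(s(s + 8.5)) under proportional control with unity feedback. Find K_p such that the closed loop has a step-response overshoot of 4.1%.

From %OS = 100·exp(−πζ/√(1−ζ²)) = 4.1%, ζ = −ln(0.041)/√(π²+ln²(0.041)) = 0.713.
Characteristic equation s² + 8.5s + 8K_p = 0 gives ζ = 8.5/(2√(8K_p)).
Setting ζ = 0.713: √(8K_p) = 8.5/(2·0.713) = 5.961, so K_p = 35.54/8 = 4.44.

K_p = 4.44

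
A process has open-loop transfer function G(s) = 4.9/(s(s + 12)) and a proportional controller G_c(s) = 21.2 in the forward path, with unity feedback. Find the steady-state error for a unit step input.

0

The open loop G_c(s)G(s) has a pole at the origin (type 1), so the static position error constant is infinite and e_ss = 1/(1+∞) = 0.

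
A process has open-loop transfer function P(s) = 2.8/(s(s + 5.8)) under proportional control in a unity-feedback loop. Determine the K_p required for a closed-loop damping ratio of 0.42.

K_p = 17

Closed-loop characteristic equation: s² + 5.8s + K_p·2.8 = 0.
So ω_n = √(2.8K_p) and 2ζω_n = 5.8, giving ζ = 5.8/(2√(2.8K_p)).
Setting ζ = 0.42: √(2.8K_p) = 5.8/(2·0.42) = 6.905, so K_p = 47.68/2.8 = 17.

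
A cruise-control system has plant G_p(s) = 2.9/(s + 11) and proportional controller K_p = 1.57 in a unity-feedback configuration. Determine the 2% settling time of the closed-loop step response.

T_s ≈ 0.257 s

Closed-loop transfer function: T(s) = K_p·G_p(s)/(1 + K_p·G_p(s)) = 4.553/(s + 11 + 4.553) = 4.553/(s + 15.55).
Time constant τ = 1/15.55 = 0.0643 s, so the 2% settling time is about 4τ = 0.257 s.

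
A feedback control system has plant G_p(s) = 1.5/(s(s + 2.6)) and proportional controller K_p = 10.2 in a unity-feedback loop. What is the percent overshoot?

From 1 + K_pG_p(s) = 0: s² + 2.6s + 15.3 = 0 ⇒ ω_n = 3.912, ζ = 0.3324.
%OS = 100·exp(−πζ/√(1−ζ²)) = 100·exp(−π·0.3324/√0.8895) = 33.1%.

33.1%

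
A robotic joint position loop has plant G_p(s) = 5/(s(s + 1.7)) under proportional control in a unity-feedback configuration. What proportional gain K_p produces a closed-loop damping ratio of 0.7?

K_p = 0.295

Closed-loop characteristic equation: s² + 1.7s + K_p·5 = 0.
So ω_n = √(5K_p) and 2ζω_n = 1.7, giving ζ = 1.7/(2√(5K_p)).
Setting ζ = 0.7: √(5K_p) = 1.7/(2·0.7) = 1.214, so K_p = 1.474/5 = 0.295.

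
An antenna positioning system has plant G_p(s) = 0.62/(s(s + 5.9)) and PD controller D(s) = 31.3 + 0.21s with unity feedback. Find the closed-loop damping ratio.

Forward path: (31.3 + 0.21s)·0.62/(s(s+5.9)). The closed-loop characteristic equation is s² + (5.9 + 0.62·0.21)s + 0.62·31.3 = 0.
That is s² + 6.03s + 19.41 = 0, so ω_n = 4.405 rad/s and ζ = 6.03/(2·4.405) = 0.6844.

ζ = 0.684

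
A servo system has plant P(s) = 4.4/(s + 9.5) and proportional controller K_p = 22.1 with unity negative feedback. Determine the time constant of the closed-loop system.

Closed-loop transfer function: T(s) = K_p·P(s)/(1 + K_p·P(s)) = 97.24/(s + 9.5 + 97.24) = 97.24/(s + 106.7).
Time constant τ = 1/106.7 = 0.00937 s.

τ = 0.00937 s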